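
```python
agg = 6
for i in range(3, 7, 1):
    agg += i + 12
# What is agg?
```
Trace:
  agg=6
  agg=21, i=3
  agg=37, i=4
  agg=54, i=5
  agg=72, i=6

Final answer: 72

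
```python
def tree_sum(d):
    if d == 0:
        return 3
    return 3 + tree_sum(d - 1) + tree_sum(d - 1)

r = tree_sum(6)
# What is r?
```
Call trace (a repeated sub-call is expanded the first time; later identical calls just restate its return value):
tree_sum(d=6)
  tree_sum(d=5)
    tree_sum(d=4)
      tree_sum(d=3)
        tree_sum(d=2)
          tree_sum(d=1)
            tree_sum(d=0)
            -> return 3
            tree_sum(d=0)
            -> return 3
          -> return 9
          tree_sum(d=1) -> return 9  (same call as traced above)
        -> return 21
        tree_sum(d=2) -> return 21  (same call as traced above)
      -> return 45
      tree_sum(d=3) -> return 45  (same call as traced above)
    -> return 93
    tree_sum(d=4) -> return 93  (same call as traced above)
  -> return 189
  tree_sum(d=5) -> return 189  (same call as traced above)
-> return 381

Final answer: 381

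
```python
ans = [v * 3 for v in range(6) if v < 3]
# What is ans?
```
Trace:
  v=0
  v=1
  v=2
  v=3
  v=4
  v=5
  ans=[0, 3, 6]

Final answer: [0, 3, 6]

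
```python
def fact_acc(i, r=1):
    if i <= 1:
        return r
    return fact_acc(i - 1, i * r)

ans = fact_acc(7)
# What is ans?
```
Call trace:
fact_acc(i=7, r=1)
  fact_acc(i=6, r=7)
    fact_acc(i=5, r=42)
      fact_acc(i=4, r=210)
        fact_acc(i=3, r=840)
          fact_acc(i=2, r=2520)
            fact_acc(i=1, r=5040)
            -> return 5040
          -> return 5040
        -> return 5040
      -> return 5040
    -> return 5040
  -> return 5040
-> return 5040

Final answer: 5040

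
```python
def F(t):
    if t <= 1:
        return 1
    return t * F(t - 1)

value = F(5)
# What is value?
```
Call trace:
F(t=5)
  F(t=4)
    F(t=3)
      F(t=2)
        F(t=1)
        -> return 1
      -> return 2
    -> return 6
  -> return 24
-> return 120

Final answer: 120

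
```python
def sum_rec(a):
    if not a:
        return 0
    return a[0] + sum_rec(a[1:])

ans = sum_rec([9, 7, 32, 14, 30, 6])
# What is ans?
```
Call trace:
sum_rec(a=[9, 7, 32, 14, 30, 6])
  sum_rec(a=[7, 32, 14, 30, 6])
    sum_rec(a=[32, 14, 30, 6])
      sum_rec(a=[14, 30, 6])
        sum_rec(a=[30, 6])
          sum_rec(a=[6])
            sum_rec(a=[])
            -> return 0
          -> return 6
        -> return 36
      -> return 50
    -> return 82
  -> return 89
-> return 98

Final answer: 98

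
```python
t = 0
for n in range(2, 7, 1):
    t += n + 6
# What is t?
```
Trace:
  t=0
  t=8, n=2
  t=17, n=3
  t=27, n=4
  t=38, n=5
  t=50, n=6

Final answer: 50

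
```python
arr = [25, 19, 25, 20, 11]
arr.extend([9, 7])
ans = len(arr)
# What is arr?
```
Trace:
  arr=[25, 19, 25, 20, 11]
  arr=[25, 19, 25, 20, 11, 9, 7]
  arr=[25, 19, 25, 20, 11, 9, 7], ans=7

Final answer: [25, 19, 25, 20, 11, 9, 7]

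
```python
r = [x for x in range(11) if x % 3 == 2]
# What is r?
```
Trace:
  x=0
  x=1
  x=2
  x=3
  x=4
  x=5
  x=6
  x=7
  x=8
  x=9
  x=10
  r=[2, 5, 8]

Final answer: [2, 5, 8]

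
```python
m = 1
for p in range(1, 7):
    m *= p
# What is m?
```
Trace:
  m=1
  m=1, p=1
  m=2, p=2
  m=6, p=3
  m=24, p=4
  m=120, p=5
  m=720, p=6

Final answer: 720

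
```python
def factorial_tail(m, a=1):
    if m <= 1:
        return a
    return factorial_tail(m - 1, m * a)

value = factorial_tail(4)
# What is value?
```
Call trace:
factorial_tail(m=4, a=1)
  factorial_tail(m=3, a=4)
    factorial_tail(m=2, a=12)
      factorial_tail(m=1, a=24)
      -> return 24
    -> return 24
  -> return 24
-> return 24

Final answer: 24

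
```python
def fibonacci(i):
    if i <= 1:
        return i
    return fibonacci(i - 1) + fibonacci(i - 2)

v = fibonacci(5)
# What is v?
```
Call trace (a repeated sub-call is expanded the first time; later identical calls just restate its return value):
fibonacci(i=5)
  fibonacci(i=4)
    fibonacci(i=3)
      fibonacci(i=2)
        fibonacci(i=1)
        -> return 1
        fibonacci(i=0)
        -> return 0
      -> return 1
      fibonacci(i=1)
      -> return 1
    -> return 2
    fibonacci(i=2) -> return 1  (same call as traced above)
  -> return 3
  fibonacci(i=3) -> return 2  (same call as traced above)
-> return 5

Final answer: 5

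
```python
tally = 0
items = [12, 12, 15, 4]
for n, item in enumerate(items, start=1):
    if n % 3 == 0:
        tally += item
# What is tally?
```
Trace:
  tally=0
  tally=0, n=1, item=12
  tally=0, n=2, item=12
  tally=15, n=3, item=15
  tally=15, n=4, item=4

Final answer: 15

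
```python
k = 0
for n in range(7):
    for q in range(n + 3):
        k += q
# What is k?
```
Trace:
  k=0
  k=0, n=0, q=0
  k=1, n=0, q=1
  k=3, n=0, q=2
  k=3, n=1, q=0
  k=4, n=1, q=1
  k=6, n=1, q=2
  k=9, n=1, q=3
  k=9, n=2, q=0
  k=10, n=2, q=1
  k=12, n=2, q=2
  k=15, n=2, q=3
  k=19, n=2, q=4
  k=19, n=3, q=0
  k=20, n=3, q=1
  k=22, n=3, q=2
  k=25, n=3, q=3
  k=29, n=3, q=4
  k=34, n=3, q=5
  k=34, n=4, q=0
  k=35, n=4, q=1
  k=37, n=4, q=2
  k=40, n=4, q=3
  k=44, n=4, q=4
  k=49, n=4, q=5
  k=55, n=4, q=6
  k=55, n=5, q=0
  k=56, n=5, q=1
  k=58, n=5, q=2
  k=61, n=5, q=3
  k=65, n=5, q=4
  k=70, n=5, q=5
  k=76, n=5, q=6
  k=83, n=5, q=7
  k=83, n=6, q=0
  k=84, n=6, q=1
  k=86, n=6, q=2
  k=89, n=6, q=3
  k=93, n=6, q=4
  k=98, n=6, q=5
  k=104, n=6, q=6
  k=111, n=6, q=7
  k=119, n=6, q=8

Final answer: 119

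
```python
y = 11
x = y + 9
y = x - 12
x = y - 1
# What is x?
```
Trace:
  y=11
  y=11, x=20
  y=8, x=20
  y=8, x=7

Final answer: 7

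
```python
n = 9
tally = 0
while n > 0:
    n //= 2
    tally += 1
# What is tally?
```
Trace:
  n=9
  n=9, tally=0
  n=4, tally=1
  n=2, tally=2
  n=1, tally=3
  n=0, tally=4

Final answer: 4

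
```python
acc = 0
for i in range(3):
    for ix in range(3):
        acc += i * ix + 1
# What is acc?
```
Trace:
  acc=0
  acc=1, i=0, ix=0
  acc=2, i=0, ix=1
  acc=3, i=0, ix=2
  acc=4, i=1, ix=0
  acc=6, i=1, ix=1
  acc=9, i=1, ix=2
  acc=10, i=2, ix=0
  acc=13, i=2, ix=1
  acc=18, i=2, ix=2

Final answer: 18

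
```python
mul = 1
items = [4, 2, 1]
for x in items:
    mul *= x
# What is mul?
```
Trace:
  mul=1
  mul=4, x=4
  mul=8, x=2
  mul=8, x=1

Final answer: 8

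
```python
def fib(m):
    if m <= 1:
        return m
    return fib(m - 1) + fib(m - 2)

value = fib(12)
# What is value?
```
Call trace (a repeated sub-call is expanded the first time; later identical calls just restate its return value):
fib(m=12)
  fib(m=11)
    fib(m=10)
      fib(m=9)
        fib(m=8)
          fib(m=7)
            fib(m=6)
              fib(m=5)
                fib(m=4)
                  fib(m=3)
                    fib(m=2)
                      fib(m=1)
                      -> return 1
                      fib(m=0)
                      -> return 0
                    -> return 1
                    fib(m=1)
                    -> return 1
                  -> return 2
                  fib(m=2) -> return 1  (same call as traced above)
                -> return 3
                fib(m=3) -> return 2  (same call as traced above)
              -> return 5
              fib(m=4) -> return 3  (same call as traced above)
            -> return 8
            fib(m=5) -> return 5  (same call as traced above)
          -> return 13
          fib(m=6) -> return 8  (same call as traced above)
        -> return 21
        fib(m=7) -> return 13  (same call as traced above)
      -> return 34
      fib(m=8) -> return 21  (same call as traced above)
    -> return 55
    fib(m=9) -> return 34  (same call as traced above)
  -> return 89
  fib(m=10) -> return 55  (same call as traced above)
-> return 144

Final answer: 144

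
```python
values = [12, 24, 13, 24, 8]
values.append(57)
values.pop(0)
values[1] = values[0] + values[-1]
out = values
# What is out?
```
Trace:
  values=[12, 24, 13, 24, 8]
  values=[12, 24, 13, 24, 8, 57]
  values=[24, 13, 24, 8, 57]
  values=[24, 81, 24, 8, 57]
  values=[24, 81, 24, 8, 57], out=[24, 81, 24, 8, 57]

Final answer: [24, 81, 24, 8, 57]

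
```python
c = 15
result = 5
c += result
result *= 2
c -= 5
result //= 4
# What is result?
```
Trace:
  c=15
  c=15, result=5
  c=20, result=5
  c=20, result=10
  c=15, result=10
  c=15, result=2

Final answer: 2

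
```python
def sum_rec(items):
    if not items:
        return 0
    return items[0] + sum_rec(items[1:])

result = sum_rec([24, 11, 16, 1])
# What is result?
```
Call trace:
sum_rec(items=[24, 11, 16, 1])
  sum_rec(items=[11, 16, 1])
    sum_rec(items=[16, 1])
      sum_rec(items=[1])
        sum_rec(items=[])
        -> return 0
      -> return 1
    -> return 17
  -> return 28
-> return 52

Final answer: 52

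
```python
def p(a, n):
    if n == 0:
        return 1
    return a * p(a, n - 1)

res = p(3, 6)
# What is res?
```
Call trace:
p(a=3, n=6)
  p(a=3, n=5)
    p(a=3, n=4)
      p(a=3, n=3)
        p(a=3, n=2)
          p(a=3, n=1)
            p(a=3, n=0)
            -> return 1
          -> return 3
        -> return 9
      -> return 27
    -> return 81
  -> return 243
-> return 729

Final answer: 729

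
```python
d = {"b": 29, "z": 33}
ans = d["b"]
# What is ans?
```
Trace:
  d={'b': 29, 'z': 33}
  d={'b': 29, 'z': 33}, ans=29

Final answer: 29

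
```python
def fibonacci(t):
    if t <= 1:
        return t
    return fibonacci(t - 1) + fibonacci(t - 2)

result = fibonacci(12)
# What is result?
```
Call trace (a repeated sub-call is expanded the first time; later identical calls just restate its return value):
fibonacci(t=12)
  fibonacci(t=11)
    fibonacci(t=10)
      fibonacci(t=9)
        fibonacci(t=8)
          fibonacci(t=7)
            fibonacci(t=6)
              fibonacci(t=5)
                fibonacci(t=4)
                  fibonacci(t=3)
                    fibonacci(t=2)
                      fibonacci(t=1)
                      -> return 1
                      fibonacci(t=0)
                      -> return 0
                    -> return 1
                    fibonacci(t=1)
                    -> return 1
                  -> return 2
                  fibonacci(t=2) -> return 1  (same call as traced above)
                -> return 3
                fibonacci(t=3) -> return 2  (same call as traced above)
              -> return 5
              fibonacci(t=4) -> return 3  (same call as traced above)
            -> return 8
            fibonacci(t=5) -> return 5  (same call as traced above)
          -> return 13
          fibonacci(t=6) -> return 8  (same call as traced above)
        -> return 21
        fibonacci(t=7) -> return 13  (same call as traced above)
      -> return 34
      fibonacci(t=8) -> return 21  (same call as traced above)
    -> return 55
    fibonacci(t=9) -> return 34  (same call as traced above)
  -> return 89
  fibonacci(t=10) -> return 55  (same call as traced above)
-> return 144

Final answer: 144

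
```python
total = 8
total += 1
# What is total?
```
Trace:
  total=8
  total=9

Final answer: 9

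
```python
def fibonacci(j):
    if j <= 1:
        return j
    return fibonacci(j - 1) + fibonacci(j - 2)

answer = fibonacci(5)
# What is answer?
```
Call trace (a repeated sub-call is expanded the first time; later identical calls just restate its return value):
fibonacci(j=5)
  fibonacci(j=4)
    fibonacci(j=3)
      fibonacci(j=2)
        fibonacci(j=1)
        -> return 1
        fibonacci(j=0)
        -> return 0
      -> return 1
      fibonacci(j=1)
      -> return 1
    -> return 2
    fibonacci(j=2) -> return 1  (same call as traced above)
  -> return 3
  fibonacci(j=3) -> return 2  (same call as traced above)
-> return 5

Final answer: 5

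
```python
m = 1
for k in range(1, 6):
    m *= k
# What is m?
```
Trace:
  m=1
  m=1, k=1
  m=2, k=2
  m=6, k=3
  m=24, k=4
  m=120, k=5

Final answer: 120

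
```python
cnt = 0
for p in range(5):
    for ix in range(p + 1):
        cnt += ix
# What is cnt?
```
Trace:
  cnt=0
  cnt=0, p=0, ix=0
  cnt=0, p=1, ix=0
  cnt=1, p=1, ix=1
  cnt=1, p=2, ix=0
  cnt=2, p=2, ix=1
  cnt=4, p=2, ix=2
  cnt=4, p=3, ix=0
  cnt=5, p=3, ix=1
  cnt=7, p=3, ix=2
  cnt=10, p=3, ix=3
  cnt=10, p=4, ix=0
  cnt=11, p=4, ix=1
  cnt=13, p=4, ix=2
  cnt=16, p=4, ix=3
  cnt=20, p=4, ix=4

Final answer: 20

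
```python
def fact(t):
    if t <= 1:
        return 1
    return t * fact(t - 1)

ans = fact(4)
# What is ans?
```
Call trace:
fact(t=4)
  fact(t=3)
    fact(t=2)
      fact(t=1)
      -> return 1
    -> return 2
  -> return 6
-> return 24

Final answer: 24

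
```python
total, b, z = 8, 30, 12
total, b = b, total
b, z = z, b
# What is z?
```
Trace:
  total=8, b=30, z=12
  total=30, b=8, z=12
  total=30, b=12, z=8

Final answer: 8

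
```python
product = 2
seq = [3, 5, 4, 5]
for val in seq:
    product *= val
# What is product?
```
Trace:
  product=2
  product=6, val=3
  product=30, val=5
  product=120, val=4
  product=600, val=5

Final answer: 600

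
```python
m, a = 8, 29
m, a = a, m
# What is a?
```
Trace:
  m=8, a=29
  m=29, a=8

Final answer: 8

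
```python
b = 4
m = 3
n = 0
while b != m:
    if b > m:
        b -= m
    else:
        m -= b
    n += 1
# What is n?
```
Trace:
  b=4
  b=4, m=3
  b=4, m=3, n=0
  b=1, m=3, n=1
  b=1, m=2, n=2
  b=1, m=1, n=3

Final answer: 3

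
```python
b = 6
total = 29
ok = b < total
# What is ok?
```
Trace:
  b=6
  b=6, total=29
  b=6, total=29, ok=True

Final answer: True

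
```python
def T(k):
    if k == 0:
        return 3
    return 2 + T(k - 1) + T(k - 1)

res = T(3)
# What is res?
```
Call trace (a repeated sub-call is expanded the first time; later identical calls just restate its return value):
T(k=3)
  T(k=2)
    T(k=1)
      T(k=0)
      -> return 3
      T(k=0)
      -> return 3
    -> return 8
    T(k=1) -> return 8  (same call as traced above)
  -> return 18
  T(k=2) -> return 18  (same call as traced above)
-> return 38

Final answer: 38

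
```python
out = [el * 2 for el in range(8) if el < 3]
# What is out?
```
Trace:
  el=0
  el=1
  el=2
  el=3
  el=4
  el=5
  el=6
  el=7
  out=[0, 2, 4]

Final answer: [0, 2, 4]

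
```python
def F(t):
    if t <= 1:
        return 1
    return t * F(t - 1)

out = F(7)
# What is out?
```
Call trace:
F(t=7)
  F(t=6)
    F(t=5)
      F(t=4)
        F(t=3)
          F(t=2)
            F(t=1)
            -> return 1
          -> return 2
        -> return 6
      -> return 24
    -> return 120
  -> return 720
-> return 5040

Final answer: 5040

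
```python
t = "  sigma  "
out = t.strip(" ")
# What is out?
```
Trace:
  t='  sigma  '
  t='  sigma  ', out='sigma'

Final answer: 'sigma'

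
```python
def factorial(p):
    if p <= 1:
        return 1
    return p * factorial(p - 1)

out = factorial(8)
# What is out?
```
Call trace:
factorial(p=8)
  factorial(p=7)
    factorial(p=6)
      factorial(p=5)
        factorial(p=4)
          factorial(p=3)
            factorial(p=2)
              factorial(p=1)
              -> return 1
            -> return 2
          -> return 6
        -> return 24
      -> return 120
    -> return 720
  -> return 5040
-> return 40320

Final answer: 40320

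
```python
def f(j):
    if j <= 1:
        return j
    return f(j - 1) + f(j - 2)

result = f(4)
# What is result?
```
Call trace (a repeated sub-call is expanded the first time; later identical calls just restate its return value):
f(j=4)
  f(j=3)
    f(j=2)
      f(j=1)
      -> return 1
      f(j=0)
      -> return 0
    -> return 1
    f(j=1)
    -> return 1
  -> return 2
  f(j=2) -> return 1  (same call as traced above)
-> return 3

Final answer: 3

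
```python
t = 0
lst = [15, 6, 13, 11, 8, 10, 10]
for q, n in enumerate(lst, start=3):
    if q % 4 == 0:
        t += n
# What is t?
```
Trace:
  t=0
  t=0, q=3, n=15
  t=6, q=4, n=6
  t=6, q=5, n=13
  t=6, q=6, n=11
  t=6, q=7, n=8
  t=16, q=8, n=10
  t=16, q=9, n=10

Final answer: 16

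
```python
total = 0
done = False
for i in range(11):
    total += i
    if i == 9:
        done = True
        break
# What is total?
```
Trace:
  total=0
  total=0, done=False
  total=0, done=False, i=0
  total=1, done=False, i=1
  total=3, done=False, i=2
  total=6, done=False, i=3
  total=10, done=False, i=4
  total=15, done=False, i=5
  total=21, done=False, i=6
  total=28, done=False, i=7
  total=36, done=False, i=8
  total=45, done=True, i=9

Final answer: 45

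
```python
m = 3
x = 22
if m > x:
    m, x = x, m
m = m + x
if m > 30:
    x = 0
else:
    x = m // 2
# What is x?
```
Trace:
  m=3
  m=3, x=22
  m=3, x=22
  m=25, x=22
  m=25, x=12

Final answer: 12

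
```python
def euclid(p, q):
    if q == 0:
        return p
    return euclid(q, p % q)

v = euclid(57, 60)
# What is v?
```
Call trace:
euclid(p=57, q=60)
  euclid(p=60, q=57)
    euclid(p=57, q=3)
      euclid(p=3, q=0)
      -> return 3
    -> return 3
  -> return 3
-> return 3

Final answer: 3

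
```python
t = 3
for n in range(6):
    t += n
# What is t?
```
Trace:
  t=3
  t=3, n=0
  t=4, n=1
  t=6, n=2
  t=9, n=3
  t=13, n=4
  t=18, n=5

Final answer: 18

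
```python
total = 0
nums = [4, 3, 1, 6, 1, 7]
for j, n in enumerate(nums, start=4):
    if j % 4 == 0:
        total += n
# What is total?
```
Trace:
  total=0
  total=4, j=4, n=4
  total=4, j=5, n=3
  total=4, j=6, n=1
  total=4, j=7, n=6
  total=5, j=8, n=1
  total=5, j=9, n=7

Final answer: 5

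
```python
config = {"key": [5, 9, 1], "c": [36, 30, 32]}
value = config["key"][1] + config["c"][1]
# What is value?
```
Trace:
  config={'key': [5, 9, 1], 'c': [36, 30, 32]}
  config={'key': [5, 9, 1], 'c': [36, 30, 32]}, value=39

Final answer: 39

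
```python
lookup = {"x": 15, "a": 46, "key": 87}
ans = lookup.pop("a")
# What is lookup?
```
Trace:
  lookup={'x': 15, 'a': 46, 'key': 87}
  lookup={'x': 15, 'key': 87}, ans=46

Final answer: {'x': 15, 'key': 87}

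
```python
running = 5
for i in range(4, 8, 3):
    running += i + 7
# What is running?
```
Trace:
  running=5
  running=16, i=4
  running=30, i=7

Final answer: 30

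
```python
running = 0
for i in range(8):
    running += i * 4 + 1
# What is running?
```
Trace:
  running=0
  running=1, i=0
  running=6, i=1
  running=15, i=2
  running=28, i=3
  running=45, i=4
  running=66, i=5
  running=91, i=6
  running=120, i=7

Final answer: 120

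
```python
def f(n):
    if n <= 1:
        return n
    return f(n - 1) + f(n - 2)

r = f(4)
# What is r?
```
Call trace (a repeated sub-call is expanded the first time; later identical calls just restate its return value):
f(n=4)
  f(n=3)
    f(n=2)
      f(n=1)
      -> return 1
      f(n=0)
      -> return 0
    -> return 1
    f(n=1)
    -> return 1
  -> return 2
  f(n=2) -> return 1  (same call as traced above)
-> return 3

Final answer: 3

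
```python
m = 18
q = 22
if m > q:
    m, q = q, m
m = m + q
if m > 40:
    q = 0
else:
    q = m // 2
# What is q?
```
Trace:
  m=18
  m=18, q=22
  m=18, q=22
  m=40, q=22
  m=40, q=20

Final answer: 20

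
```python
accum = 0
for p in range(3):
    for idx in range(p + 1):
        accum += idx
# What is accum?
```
Trace:
  accum=0
  accum=0, p=0, idx=0
  accum=0, p=1, idx=0
  accum=1, p=1, idx=1
  accum=1, p=2, idx=0
  accum=2, p=2, idx=1
  accum=4, p=2, idx=2

Final answer: 4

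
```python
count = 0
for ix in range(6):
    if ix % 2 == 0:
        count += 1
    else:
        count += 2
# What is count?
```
Trace:
  count=0
  count=1, ix=0
  count=3, ix=1
  count=4, ix=2
  count=6, ix=3
  count=7, ix=4
  count=9, ix=5

Final answer: 9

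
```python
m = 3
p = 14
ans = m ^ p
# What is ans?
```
Trace:
  m=3
  m=3, p=14
  m=3, p=14, ans=13

Final answer: 13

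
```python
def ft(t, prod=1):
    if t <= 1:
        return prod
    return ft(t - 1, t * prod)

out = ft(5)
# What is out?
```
Call trace:
ft(t=5, prod=1)
  ft(t=4, prod=5)
    ft(t=3, prod=20)
      ft(t=2, prod=60)
        ft(t=1, prod=120)
        -> return 120
      -> return 120
    -> return 120
  -> return 120
-> return 120

Final answer: 120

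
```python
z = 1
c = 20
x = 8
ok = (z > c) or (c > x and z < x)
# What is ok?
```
Trace:
  z=1
  z=1, c=20
  z=1, c=20, x=8
  z=1, c=20, x=8, ok=True

Final answer: True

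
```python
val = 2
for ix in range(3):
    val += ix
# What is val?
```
Trace:
  val=2
  val=2, ix=0
  val=3, ix=1
  val=5, ix=2

Final answer: 5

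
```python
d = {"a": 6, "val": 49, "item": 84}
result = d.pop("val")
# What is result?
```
Trace:
  d={'a': 6, 'val': 49, 'item': 84}
  d={'a': 6, 'item': 84}, result=49

Final answer: 49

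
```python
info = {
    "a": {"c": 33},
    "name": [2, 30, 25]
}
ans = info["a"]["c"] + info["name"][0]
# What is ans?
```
Trace:
  info={'a': {'c': 33}, 'name': [2, 30, 25]}
  info={'a': {'c': 33}, 'name': [2, 30, 25]}, ans=35

Final answer: 35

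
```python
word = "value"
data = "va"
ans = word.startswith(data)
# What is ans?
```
Trace:
  word='value'
  word='value', data='va'
  word='value', data='va', ans=True

Final answer: True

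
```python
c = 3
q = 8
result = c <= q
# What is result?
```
Trace:
  c=3
  c=3, q=8
  c=3, q=8, result=True

Final answer: True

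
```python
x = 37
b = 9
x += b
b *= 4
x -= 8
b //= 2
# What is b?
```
Trace:
  x=37
  x=37, b=9
  x=46, b=9
  x=46, b=36
  x=38, b=36
  x=38, b=18

Final answer: 18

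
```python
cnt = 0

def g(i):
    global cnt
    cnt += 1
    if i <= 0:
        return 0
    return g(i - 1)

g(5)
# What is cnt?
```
Call trace:
g(i=5)
  g(i=4)
    g(i=3)
      g(i=2)
        g(i=1)
          g(i=0)
          -> return 0
        -> return 0
      -> return 0
    -> return 0
  -> return 0
-> return 0

cnt is incremented once per call. g is entered once for each i = 5, 4, 3, 2, 1, 0 (the i <= 0 call returns without recursing), i.e. 5 + 1 calls.
cnt = 6

Final answer: 6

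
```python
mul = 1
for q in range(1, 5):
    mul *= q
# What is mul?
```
Trace:
  mul=1
  mul=1, q=1
  mul=2, q=2
  mul=6, q=3
  mul=24, q=4

Final answer: 24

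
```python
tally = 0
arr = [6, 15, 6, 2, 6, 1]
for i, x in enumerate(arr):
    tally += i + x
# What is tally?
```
Trace:
  tally=0
  tally=6, i=0, x=6
  tally=22, i=1, x=15
  tally=30, i=2, x=6
  tally=35, i=3, x=2
  tally=45, i=4, x=6
  tally=51, i=5, x=1

Final answer: 51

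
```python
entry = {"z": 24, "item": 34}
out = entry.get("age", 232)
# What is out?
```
Trace:
  entry={'z': 24, 'item': 34}
  entry={'z': 24, 'item': 34}, out=232

Final answer: 232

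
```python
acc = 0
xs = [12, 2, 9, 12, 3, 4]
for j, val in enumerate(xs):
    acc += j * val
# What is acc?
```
Trace:
  acc=0
  acc=0, j=0, val=12
  acc=2, j=1, val=2
  acc=20, j=2, val=9
  acc=56, j=3, val=12
  acc=68, j=4, val=3
  acc=88, j=5, val=4

Final answer: 88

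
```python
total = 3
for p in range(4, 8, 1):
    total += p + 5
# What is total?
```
Trace:
  total=3
  total=12, p=4
  total=22, p=5
  total=33, p=6
  total=45, p=7

Final answer: 45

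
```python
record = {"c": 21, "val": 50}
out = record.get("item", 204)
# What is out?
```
Trace:
  record={'c': 21, 'val': 50}
  record={'c': 21, 'val': 50}, out=204

Final answer: 204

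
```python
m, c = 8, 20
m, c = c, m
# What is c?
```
Trace:
  m=8, c=20
  m=20, c=8

Final answer: 8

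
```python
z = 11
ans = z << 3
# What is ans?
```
Trace:
  z=11
  z=11, ans=88

Final answer: 88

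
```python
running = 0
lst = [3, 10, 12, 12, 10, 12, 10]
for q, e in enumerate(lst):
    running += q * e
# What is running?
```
Trace:
  running=0
  running=0, q=0, e=3
  running=10, q=1, e=10
  running=34, q=2, e=12
  running=70, q=3, e=12
  running=110, q=4, e=10
  running=170, q=5, e=12
  running=230, q=6, e=10

Final answer: 230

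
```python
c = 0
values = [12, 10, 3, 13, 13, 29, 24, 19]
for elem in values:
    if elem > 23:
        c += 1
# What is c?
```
Trace:
  c=0
  c=0, elem=12
  c=0, elem=10
  c=0, elem=3
  c=0, elem=13
  c=0, elem=13
  c=1, elem=29
  c=2, elem=24
  c=2, elem=19

Final answer: 2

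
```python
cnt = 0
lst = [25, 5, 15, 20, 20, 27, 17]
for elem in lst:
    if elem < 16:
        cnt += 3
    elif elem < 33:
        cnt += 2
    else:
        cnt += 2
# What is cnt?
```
Trace:
  cnt=0
  cnt=2, elem=25
  cnt=5, elem=5
  cnt=8, elem=15
  cnt=10, elem=20
  cnt=12, elem=20
  cnt=14, elem=27
  cnt=16, elem=17

Final answer: 16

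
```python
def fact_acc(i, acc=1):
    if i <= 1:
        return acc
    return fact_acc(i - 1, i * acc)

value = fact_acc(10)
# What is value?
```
Call trace:
fact_acc(i=10, acc=1)
  fact_acc(i=9, acc=10)
    fact_acc(i=8, acc=90)
      fact_acc(i=7, acc=720)
        fact_acc(i=6, acc=5040)
          fact_acc(i=5, acc=30240)
            fact_acc(i=4, acc=151200)
              fact_acc(i=3, acc=604800)
                fact_acc(i=2, acc=1814400)
                  fact_acc(i=1, acc=3628800)
                  -> return 3628800
                -> return 3628800
              -> return 3628800
            -> return 3628800
          -> return 3628800
        -> return 3628800
      -> return 3628800
    -> return 3628800
  -> return 3628800
-> return 3628800

Final answer: 3628800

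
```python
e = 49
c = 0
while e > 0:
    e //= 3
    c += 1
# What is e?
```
Trace:
  e=49
  e=49, c=0
  e=16, c=1
  e=5, c=2
  e=1, c=3
  e=0, c=4

Final answer: 0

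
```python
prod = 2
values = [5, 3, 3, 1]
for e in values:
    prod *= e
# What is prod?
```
Trace:
  prod=2
  prod=10, e=5
  prod=30, e=3
  prod=90, e=3
  prod=90, e=1

Final answer: 90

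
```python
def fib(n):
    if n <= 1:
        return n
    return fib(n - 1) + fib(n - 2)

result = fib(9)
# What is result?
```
Call trace (a repeated sub-call is expanded the first time; later identical calls just restate its return value):
fib(n=9)
  fib(n=8)
    fib(n=7)
      fib(n=6)
        fib(n=5)
          fib(n=4)
            fib(n=3)
              fib(n=2)
                fib(n=1)
                -> return 1
                fib(n=0)
                -> return 0
              -> return 1
              fib(n=1)
              -> return 1
            -> return 2
            fib(n=2) -> return 1  (same call as traced above)
          -> return 3
          fib(n=3) -> return 2  (same call as traced above)
        -> return 5
        fib(n=4) -> return 3  (same call as traced above)
      -> return 8
      fib(n=5) -> return 5  (same call as traced above)
    -> return 13
    fib(n=6) -> return 8  (same call as traced above)
  -> return 21
  fib(n=7) -> return 13  (same call as traced above)
-> return 34

Final answer: 34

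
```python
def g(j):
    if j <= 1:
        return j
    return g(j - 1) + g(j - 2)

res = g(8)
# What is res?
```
Call trace (a repeated sub-call is expanded the first time; later identical calls just restate its return value):
g(j=8)
  g(j=7)
    g(j=6)
      g(j=5)
        g(j=4)
          g(j=3)
            g(j=2)
              g(j=1)
              -> return 1
              g(j=0)
              -> return 0
            -> return 1
            g(j=1)
            -> return 1
          -> return 2
          g(j=2) -> return 1  (same call as traced above)
        -> return 3
        g(j=3) -> return 2  (same call as traced above)
      -> return 5
      g(j=4) -> return 3  (same call as traced above)
    -> return 8
    g(j=5) -> return 5  (same call as traced above)
  -> return 13
  g(j=6) -> return 8  (same call as traced above)
-> return 21

Final answer: 21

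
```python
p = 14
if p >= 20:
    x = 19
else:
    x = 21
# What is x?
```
Trace:
  p=14
  p=14, x=21

Final answer: 21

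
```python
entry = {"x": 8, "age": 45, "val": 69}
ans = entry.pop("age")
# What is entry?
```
Trace:
  entry={'x': 8, 'age': 45, 'val': 69}
  entry={'x': 8, 'val': 69}, ans=45

Final answer: {'x': 8, 'val': 69}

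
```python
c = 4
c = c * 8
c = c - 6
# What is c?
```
Trace:
  c=4
  c=32
  c=26

Final answer: 26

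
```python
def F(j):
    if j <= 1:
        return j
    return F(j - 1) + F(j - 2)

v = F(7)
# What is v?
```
Call trace (a repeated sub-call is expanded the first time; later identical calls just restate its return value):
F(j=7)
  F(j=6)
    F(j=5)
      F(j=4)
        F(j=3)
          F(j=2)
            F(j=1)
            -> return 1
            F(j=0)
            -> return 0
          -> return 1
          F(j=1)
          -> return 1
        -> return 2
        F(j=2) -> return 1  (same call as traced above)
      -> return 3
      F(j=3) -> return 2  (same call as traced above)
    -> return 5
    F(j=4) -> return 3  (same call as traced above)
  -> return 8
  F(j=5) -> return 5  (same call as traced above)
-> return 13

Final answer: 13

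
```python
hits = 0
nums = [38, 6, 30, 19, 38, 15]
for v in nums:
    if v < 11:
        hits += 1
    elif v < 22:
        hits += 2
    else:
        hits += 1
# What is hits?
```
Trace:
  hits=0
  hits=1, v=38
  hits=2, v=6
  hits=3, v=30
  hits=5, v=19
  hits=6, v=38
  hits=8, v=15

Final answer: 8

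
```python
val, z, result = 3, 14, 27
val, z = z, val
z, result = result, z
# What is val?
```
Trace:
  val=3, z=14, result=27
  val=14, z=3, result=27
  val=14, z=27, result=3

Final answer: 14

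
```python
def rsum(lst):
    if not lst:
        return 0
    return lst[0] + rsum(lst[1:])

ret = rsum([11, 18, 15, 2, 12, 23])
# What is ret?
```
Call trace:
rsum(lst=[11, 18, 15, 2, 12, 23])
  rsum(lst=[18, 15, 2, 12, 23])
    rsum(lst=[15, 2, 12, 23])
      rsum(lst=[2, 12, 23])
        rsum(lst=[12, 23])
          rsum(lst=[23])
            rsum(lst=[])
            -> return 0
          -> return 23
        -> return 35
      -> return 37
    -> return 52
  -> return 70
-> return 81

Final answer: 81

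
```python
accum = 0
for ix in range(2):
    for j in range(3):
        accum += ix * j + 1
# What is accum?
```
Trace:
  accum=0
  accum=1, ix=0, j=0
  accum=2, ix=0, j=1
  accum=3, ix=0, j=2
  accum=4, ix=1, j=0
  accum=6, ix=1, j=1
  accum=9, ix=1, j=2

Final answer: 9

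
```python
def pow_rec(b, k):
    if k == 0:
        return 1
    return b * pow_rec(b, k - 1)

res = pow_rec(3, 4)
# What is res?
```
Call trace:
pow_rec(b=3, k=4)
  pow_rec(b=3, k=3)
    pow_rec(b=3, k=2)
      pow_rec(b=3, k=1)
        pow_rec(b=3, k=0)
        -> return 1
      -> return 3
    -> return 9
  -> return 27
-> return 81

Final answer: 81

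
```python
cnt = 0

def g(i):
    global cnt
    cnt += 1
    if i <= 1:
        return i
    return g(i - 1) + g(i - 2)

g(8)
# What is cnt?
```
Call trace (a repeated sub-call is expanded the first time; later identical calls just restate its return value):
g(i=8)
  g(i=7)
    g(i=6)
      g(i=5)
        g(i=4)
          g(i=3)
            g(i=2)
              g(i=1)
              -> return 1
              g(i=0)
              -> return 0
            -> return 1
            g(i=1)
            -> return 1
          -> return 2
          g(i=2) -> return 1  (same call as traced above)
        -> return 3
        g(i=3) -> return 2  (same call as traced above)
      -> return 5
      g(i=4) -> return 3  (same call as traced above)
    -> return 8
    g(i=5) -> return 5  (same call as traced above)
  -> return 13
  g(i=6) -> return 8  (same call as traced above)
-> return 21

cnt is incremented once per call, so count the calls in each subtree. Let C(i) = number of calls made by g(i).
C(0) = C(1) = 1 (base case, no recursion); C(i) = 1 + C(i - 1) + C(i - 2) otherwise.
C(2) = 1 + C(1) + C(0) = 1 + 1 + 1 = 3
C(3) = 1 + C(2) + C(1) = 1 + 3 + 1 = 5
C(4) = 1 + C(3) + C(2) = 1 + 5 + 3 = 9
C(5) = 1 + C(4) + C(3) = 1 + 9 + 5 = 15
C(6) = 1 + C(5) + C(4) = 1 + 15 + 9 = 25
C(7) = 1 + C(6) + C(5) = 1 + 25 + 15 = 41
C(8) = 1 + C(7) + C(6) = 1 + 41 + 25 = 67
cnt = C(8) = 67

Final answer: 67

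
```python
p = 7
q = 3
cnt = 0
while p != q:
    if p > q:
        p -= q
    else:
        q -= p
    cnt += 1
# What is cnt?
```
Trace:
  p=7
  p=7, q=3
  p=7, q=3, cnt=0
  p=4, q=3, cnt=1
  p=1, q=3, cnt=2
  p=1, q=2, cnt=3
  p=1, q=1, cnt=4

Final answer: 4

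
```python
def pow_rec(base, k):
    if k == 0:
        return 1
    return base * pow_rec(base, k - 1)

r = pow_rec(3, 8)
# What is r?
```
Call trace:
pow_rec(base=3, k=8)
  pow_rec(base=3, k=7)
    pow_rec(base=3, k=6)
      pow_rec(base=3, k=5)
        pow_rec(base=3, k=4)
          pow_rec(base=3, k=3)
            pow_rec(base=3, k=2)
              pow_rec(base=3, k=1)
                pow_rec(base=3, k=0)
                -> return 1
              -> return 3
            -> return 9
          -> return 27
        -> return 81
      -> return 243
    -> return 729
  -> return 2187
-> return 6561

Final answer: 6561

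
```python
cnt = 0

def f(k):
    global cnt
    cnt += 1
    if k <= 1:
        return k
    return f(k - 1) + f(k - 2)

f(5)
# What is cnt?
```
Call trace (a repeated sub-call is expanded the first time; later identical calls just restate its return value):
f(k=5)
  f(k=4)
    f(k=3)
      f(k=2)
        f(k=1)
        -> return 1
        f(k=0)
        -> return 0
      -> return 1
      f(k=1)
      -> return 1
    -> return 2
    f(k=2) -> return 1  (same call as traced above)
  -> return 3
  f(k=3) -> return 2  (same call as traced above)
-> return 5

cnt is incremented once per call, so count the calls in each subtree. Let C(k) = number of calls made by f(k).
C(0) = C(1) = 1 (base case, no recursion); C(k) = 1 + C(k - 1) + C(k - 2) otherwise.
C(2) = 1 + C(1) + C(0) = 1 + 1 + 1 = 3
C(3) = 1 + C(2) + C(1) = 1 + 3 + 1 = 5
C(4) = 1 + C(3) + C(2) = 1 + 5 + 3 = 9
C(5) = 1 + C(4) + C(3) = 1 + 9 + 5 = 15
cnt = C(5) = 15

Final answer: 15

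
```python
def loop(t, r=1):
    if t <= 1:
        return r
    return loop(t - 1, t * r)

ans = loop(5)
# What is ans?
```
Call trace:
loop(t=5, r=1)
  loop(t=4, r=5)
    loop(t=3, r=20)
      loop(t=2, r=60)
        loop(t=1, r=120)
        -> return 120
      -> return 120
    -> return 120
  -> return 120
-> return 120

Final answer: 120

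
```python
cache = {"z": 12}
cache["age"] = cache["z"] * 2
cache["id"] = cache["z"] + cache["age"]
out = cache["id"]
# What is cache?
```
Trace:
  cache={'z': 12}
  cache={'z': 12, 'age': 24}
  cache={'z': 12, 'age': 24, 'id': 36}
  cache={'z': 12, 'age': 24, 'id': 36}, out=36

Final answer: {'z': 12, 'age': 24, 'id': 36}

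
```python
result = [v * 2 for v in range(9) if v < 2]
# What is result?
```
Trace:
  v=0
  v=1
  v=2
  v=3
  v=4
  v=5
  v=6
  v=7
  v=8
  result=[0, 2]

Final answer: [0, 2]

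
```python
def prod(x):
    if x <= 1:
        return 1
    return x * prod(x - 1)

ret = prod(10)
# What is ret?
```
Call trace:
prod(x=10)
  prod(x=9)
    prod(x=8)
      prod(x=7)
        prod(x=6)
          prod(x=5)
            prod(x=4)
              prod(x=3)
                prod(x=2)
                  prod(x=1)
                  -> return 1
                -> return 2
              -> return 6
            -> return 24
          -> return 120
        -> return 720
      -> return 5040
    -> return 40320
  -> return 362880
-> return 3628800

Final answer: 3628800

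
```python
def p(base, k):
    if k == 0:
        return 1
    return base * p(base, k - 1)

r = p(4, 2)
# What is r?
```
Call trace:
p(base=4, k=2)
  p(base=4, k=1)
    p(base=4, k=0)
    -> return 1
  -> return 4
-> return 16

Final answer: 16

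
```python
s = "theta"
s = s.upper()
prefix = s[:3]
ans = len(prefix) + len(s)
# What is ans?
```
Trace:
  s='theta'
  s='THETA'
  s='THETA', prefix='THE'
  s='THETA', prefix='THE', ans=8

Final answer: 8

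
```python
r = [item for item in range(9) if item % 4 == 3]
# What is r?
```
Trace:
  item=0
  item=1
  item=2
  item=3
  item=4
  item=5
  item=6
  item=7
  item=8
  r=[3, 7]

Final answer: [3, 7]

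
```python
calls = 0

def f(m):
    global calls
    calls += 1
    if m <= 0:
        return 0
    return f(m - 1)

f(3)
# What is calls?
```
Call trace:
f(m=3)
  f(m=2)
    f(m=1)
      f(m=0)
      -> return 0
    -> return 0
  -> return 0
-> return 0

calls is incremented once per call. f is entered once for each m = 3, 2, 1, 0 (the m <= 0 call returns without recursing), i.e. 3 + 1 calls.
calls = 4

Final answer: 4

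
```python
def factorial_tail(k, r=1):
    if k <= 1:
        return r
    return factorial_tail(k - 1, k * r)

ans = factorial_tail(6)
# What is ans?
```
Call trace:
factorial_tail(k=6, r=1)
  factorial_tail(k=5, r=6)
    factorial_tail(k=4, r=30)
      factorial_tail(k=3, r=120)
        factorial_tail(k=2, r=360)
          factorial_tail(k=1, r=720)
          -> return 720
        -> return 720
      -> return 720
    -> return 720
  -> return 720
-> return 720

Final answer: 720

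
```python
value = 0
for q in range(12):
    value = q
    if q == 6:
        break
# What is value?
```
Trace:
  value=0
  value=0, q=0
  value=1, q=1
  value=2, q=2
  value=3, q=3
  value=4, q=4
  value=5, q=5
  value=6, q=6

Final answer: 6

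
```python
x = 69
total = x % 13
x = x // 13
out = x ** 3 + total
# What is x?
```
Trace:
  x=69
  x=69, total=4
  x=5, total=4
  x=5, total=4, out=129

Final answer: 5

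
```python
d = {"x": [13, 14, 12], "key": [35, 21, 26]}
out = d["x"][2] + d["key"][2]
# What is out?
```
Trace:
  d={'x': [13, 14, 12], 'key': [35, 21, 26]}
  d={'x': [13, 14, 12], 'key': [35, 21, 26]}, out=38

Final answer: 38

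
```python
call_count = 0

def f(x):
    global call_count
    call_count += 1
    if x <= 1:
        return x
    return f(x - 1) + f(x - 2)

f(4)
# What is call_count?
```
Call trace (a repeated sub-call is expanded the first time; later identical calls just restate its return value):
f(x=4)
  f(x=3)
    f(x=2)
      f(x=1)
      -> return 1
      f(x=0)
      -> return 0
    -> return 1
    f(x=1)
    -> return 1
  -> return 2
  f(x=2) -> return 1  (same call as traced above)
-> return 3

call_count is incremented once per call, so count the calls in each subtree. Let C(x) = number of calls made by f(x).
C(0) = C(1) = 1 (base case, no recursion); C(x) = 1 + C(x - 1) + C(x - 2) otherwise.
C(2) = 1 + C(1) + C(0) = 1 + 1 + 1 = 3
C(3) = 1 + C(2) + C(1) = 1 + 3 + 1 = 5
C(4) = 1 + C(3) + C(2) = 1 + 5 + 3 = 9
call_count = C(4) = 9

Final answer: 9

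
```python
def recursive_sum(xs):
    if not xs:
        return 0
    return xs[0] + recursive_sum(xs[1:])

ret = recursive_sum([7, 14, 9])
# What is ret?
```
Call trace:
recursive_sum(xs=[7, 14, 9])
  recursive_sum(xs=[14, 9])
    recursive_sum(xs=[9])
      recursive_sum(xs=[])
      -> return 0
    -> return 9
  -> return 23
-> return 30

Final answer: 30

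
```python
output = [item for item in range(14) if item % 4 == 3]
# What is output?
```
Trace:
  item=0
  item=1
  item=2
  item=3
  item=4
  item=5
  item=6
  item=7
  item=8
  item=9
  item=10
  item=11
  item=12
  item=13
  output=[3, 7, 11]

Final answer: [3, 7, 11]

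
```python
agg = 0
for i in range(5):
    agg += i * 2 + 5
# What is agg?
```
Trace:
  agg=0
  agg=5, i=0
  agg=12, i=1
  agg=21, i=2
  agg=32, i=3
  agg=45, i=4

Final answer: 45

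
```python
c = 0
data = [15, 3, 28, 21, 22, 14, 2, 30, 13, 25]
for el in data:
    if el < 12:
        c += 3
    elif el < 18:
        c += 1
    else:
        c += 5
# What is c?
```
Trace:
  c=0
  c=1, el=15
  c=4, el=3
  c=9, el=28
  c=14, el=21
  c=19, el=22
  c=20, el=14
  c=23, el=2
  c=28, el=30
  c=29, el=13
  c=34, el=25

Final answer: 34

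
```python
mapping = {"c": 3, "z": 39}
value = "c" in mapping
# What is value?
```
Trace:
  mapping={'c': 3, 'z': 39}
  mapping={'c': 3, 'z': 39}, value=True

Final answer: True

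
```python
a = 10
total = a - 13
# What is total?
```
Trace:
  a=10
  a=10, total=-3

Final answer: -3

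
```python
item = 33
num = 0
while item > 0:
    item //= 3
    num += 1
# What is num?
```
Trace:
  item=33
  item=33, num=0
  item=11, num=1
  item=3, num=2
  item=1, num=3
  item=0, num=4

Final answer: 4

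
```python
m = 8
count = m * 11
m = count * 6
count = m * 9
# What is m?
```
Trace:
  m=8
  m=8, count=88
  m=528, count=88
  m=528, count=4752

Final answer: 528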